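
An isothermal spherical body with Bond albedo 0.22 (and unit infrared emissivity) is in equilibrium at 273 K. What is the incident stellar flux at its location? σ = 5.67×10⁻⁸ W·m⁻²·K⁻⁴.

(1−a)S·πr² = σ·4πr²·T⁴ ⇒ S = 4σT⁴/(1−a).
S = 4·5.67×10⁻⁸·5.555×10⁹/0.780.

S ≈ 1620 W/m²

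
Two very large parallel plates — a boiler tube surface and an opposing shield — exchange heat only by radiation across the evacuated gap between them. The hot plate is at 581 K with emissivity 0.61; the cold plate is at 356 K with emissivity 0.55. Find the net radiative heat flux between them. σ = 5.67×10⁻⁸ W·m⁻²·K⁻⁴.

For two infinite grey parallel plates, q = σ(T₁⁴ − T₂⁴)/(1/ε₁ + 1/ε₂ − 1).
T₁⁴ − T₂⁴ = 1.139×10¹¹ − 1.606×10¹⁰ = 9.789×10¹⁰ K⁴.
1/ε₁ + 1/ε₂ − 1 = 1.639 + 1.818 − 1 = 2.458.
q = 5.67×10⁻⁸ × 9.789×10¹⁰ / 2.458.

q ≈ 2260 W/m²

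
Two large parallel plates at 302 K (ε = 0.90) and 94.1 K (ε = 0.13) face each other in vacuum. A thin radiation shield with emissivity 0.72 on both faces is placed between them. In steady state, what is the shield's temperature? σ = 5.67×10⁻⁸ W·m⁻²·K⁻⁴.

In steady state the net flux on the hot side equals that on the cold side.
σ(T₁⁴−T_s⁴)/D₁ = σ(T_s⁴−T₂⁴)/D₂, with D₁ = 1/ε₁+1/ε_s−1 = 1.500, D₂ = 1/ε_s+1/ε₂−1 = 8.081.
Solve for T_s⁴: T_s⁴ = (D₂·T₁⁴ + D₁·T₂⁴)/(D₁+D₂) = 7.028×10⁹ K⁴.

T_s ≈ 290 K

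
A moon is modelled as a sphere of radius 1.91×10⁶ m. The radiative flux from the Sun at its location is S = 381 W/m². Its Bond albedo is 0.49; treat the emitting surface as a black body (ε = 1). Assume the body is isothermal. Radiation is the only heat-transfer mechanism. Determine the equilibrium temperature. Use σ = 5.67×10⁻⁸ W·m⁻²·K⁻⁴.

T ≈ 171 K

At equilibrium, absorbed power = emitted power.
Absorbing cross-section = πr² = 1.146×10¹³ m²; emitting surface = 4πr² = 4.584×10¹³ m² (ratio 4).
(1−a)S·A_cross = εσ·A_surf·T⁴  ⇒  T⁴ = (1−a)S/(4σ).
T⁴ = 0.510·381/(4·5.67×10⁻⁸) = 8.567×10⁸ K⁴.
T = (8.567×10⁸)^(1/4).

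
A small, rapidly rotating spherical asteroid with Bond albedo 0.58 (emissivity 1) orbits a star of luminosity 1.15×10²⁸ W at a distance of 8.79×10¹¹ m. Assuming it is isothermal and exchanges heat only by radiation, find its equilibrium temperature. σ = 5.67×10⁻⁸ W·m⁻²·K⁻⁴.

T ≈ 216 K

First find the stellar flux at distance d: S = L/(4πd²) = 1.15×10²⁸/(4π·(8.79×10¹¹)²) = 1184 W/m².
For an isothermal sphere, absorbed (1−a)S·πr² = emitted σ·4πr²·T⁴, so T⁴ = (1−a)S/(4σ).
T⁴ = 0.420·1184/(4·5.67×10⁻⁸) = 2.193×10⁹ K⁴.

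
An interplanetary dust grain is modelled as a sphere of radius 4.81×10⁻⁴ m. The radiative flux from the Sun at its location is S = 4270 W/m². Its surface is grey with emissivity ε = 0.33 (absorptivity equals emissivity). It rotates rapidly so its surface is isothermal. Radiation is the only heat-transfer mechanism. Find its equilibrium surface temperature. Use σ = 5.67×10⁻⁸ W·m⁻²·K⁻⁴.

At equilibrium, absorbed power = emitted power.
Absorbing cross-section = πr² = 7.268×10⁻⁷ m²; emitting surface = 4πr² = 2.907×10⁻⁶ m² (ratio 4).
εS·A_cross = εσ·A_surf·T⁴  ⇒  T⁴ = S/(4σ)   (ε cancels).
T⁴ = 4270/(4·5.67×10⁻⁸) = 1.883×10¹⁰ K⁴.
T = (1.883×10¹⁰)^(1/4).

T ≈ 370 K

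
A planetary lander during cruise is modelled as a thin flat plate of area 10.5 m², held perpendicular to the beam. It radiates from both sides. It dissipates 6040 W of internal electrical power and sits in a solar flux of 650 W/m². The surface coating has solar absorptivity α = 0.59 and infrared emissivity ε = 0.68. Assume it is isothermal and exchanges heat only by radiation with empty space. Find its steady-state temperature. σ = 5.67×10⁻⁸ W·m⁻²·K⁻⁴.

T ≈ 334 K

At steady state, absorbed solar power + internal power = radiated power.
Absorbed: α·S·A_cross = 0.59·650·10.50 = 4027 W (cross-section A).
Total input = 4027 + 6040 = 10070 W.
Radiated: εσ·A_surf·T⁴ with A_surf = 2A = 21.00 m².
T⁴ = 10070/(0.68·5.67×10⁻⁸·21.00) = 1.243×10¹⁰ K⁴.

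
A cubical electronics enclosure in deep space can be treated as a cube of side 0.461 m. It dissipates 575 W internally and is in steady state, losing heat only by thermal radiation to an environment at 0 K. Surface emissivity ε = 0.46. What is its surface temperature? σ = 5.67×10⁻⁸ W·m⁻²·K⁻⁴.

Steady state: internal power = radiated power, P = εσA T⁴.
Radiating area A = 6L² = 1.275 m².
T⁴ = P/(εσA) = 575/(0.46·5.67×10⁻⁸·1.275) = 1.729×10¹⁰ K⁴.
T = (1.729×10¹⁰)^(1/4).

T ≈ 363 K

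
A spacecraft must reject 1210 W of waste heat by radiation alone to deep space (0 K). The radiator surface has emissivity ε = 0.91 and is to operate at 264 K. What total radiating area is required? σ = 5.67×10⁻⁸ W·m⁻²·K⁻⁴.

A ≈ 4.83 m²

P = εσA T⁴ ⇒ A = P/(εσT⁴).
T⁴ = 4.858×10⁹ K⁴.
A = 1210/(0.91 × 5.67×10⁻⁸ × 4.858×10⁹).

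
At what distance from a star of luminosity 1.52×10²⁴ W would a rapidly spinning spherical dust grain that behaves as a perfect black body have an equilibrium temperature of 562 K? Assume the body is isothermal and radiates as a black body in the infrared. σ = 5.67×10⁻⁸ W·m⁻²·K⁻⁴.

For an isothermal black-emitting sphere, (1−a)S·πr² = σ·4πr²·T⁴ ⇒ S = 4σT⁴/(1−a).
S = 4·5.67×10⁻⁸·(562)⁴/1.00 = 22620 W/m².
Flux falls as S = L/(4πd²), so d = √(L/(4πS)) = √(1.52×10²⁴/(4π·22620)).

d ≈ 2.31×10⁹ m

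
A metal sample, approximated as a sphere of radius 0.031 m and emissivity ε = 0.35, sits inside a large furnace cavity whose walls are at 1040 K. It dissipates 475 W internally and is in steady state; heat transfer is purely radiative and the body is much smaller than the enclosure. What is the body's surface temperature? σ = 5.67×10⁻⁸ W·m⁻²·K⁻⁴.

T ≈ 1330 K

For a small grey body in a large enclosure, net radiated power = εσA(T⁴ − T_w⁴).
Steady state: P = εσA(T⁴ − T_w⁴) with A = 4πr² = 0.01208 m².
T⁴ = P/(εσA) + T_w⁴ = 475/(0.35·5.67×10⁻⁸·0.01208) + (1040)⁴
    = 1.982×10¹² + 1.170×10¹² = 3.152×10¹² K⁴.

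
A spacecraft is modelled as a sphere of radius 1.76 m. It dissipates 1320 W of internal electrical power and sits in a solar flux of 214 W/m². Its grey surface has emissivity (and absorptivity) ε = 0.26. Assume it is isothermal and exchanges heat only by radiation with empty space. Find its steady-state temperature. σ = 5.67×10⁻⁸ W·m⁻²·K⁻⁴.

T ≈ 239 K

At steady state, absorbed solar power + internal power = radiated power.
Absorbed: α·S·A_cross = 0.26·214·9.731 = 541.5 W (cross-section πr²).
Total input = 541.5 + 1320 = 1861 W.
Radiated: εσ·A_surf·T⁴ with A_surf = 4πr² = 38.93 m².
T⁴ = 1861/(0.26·5.67×10⁻⁸·38.93) = 3.244×10⁹ K⁴.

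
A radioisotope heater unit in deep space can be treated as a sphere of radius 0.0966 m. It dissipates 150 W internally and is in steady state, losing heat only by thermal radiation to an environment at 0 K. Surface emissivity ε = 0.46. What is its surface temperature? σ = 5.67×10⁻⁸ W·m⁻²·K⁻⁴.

T ≈ 471 K

Steady state: internal power = radiated power, P = εσA T⁴.
Radiating area A = 4πr² = 0.1173 m².
T⁴ = P/(εσA) = 150/(0.46·5.67×10⁻⁸·0.1173) = 4.904×10¹⁰ K⁴.
T = (4.904×10¹⁰)^(1/4).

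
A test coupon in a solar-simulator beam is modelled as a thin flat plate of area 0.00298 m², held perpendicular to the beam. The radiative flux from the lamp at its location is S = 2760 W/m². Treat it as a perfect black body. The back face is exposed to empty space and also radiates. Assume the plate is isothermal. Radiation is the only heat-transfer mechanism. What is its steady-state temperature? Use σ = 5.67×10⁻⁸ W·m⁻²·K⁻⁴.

At equilibrium, absorbed power = emitted power.
Absorbing cross-section = A = 0.002980 m²; emitting surface = 2A = 0.005960 m² (ratio 2).
S·A_cross = εσ·A_surf·T⁴  ⇒  T⁴ = S/(2σ).
T⁴ = 1.00·2760/(2·5.67×10⁻⁸) = 2.434×10¹⁰ K⁴.
T = (2.434×10¹⁰)^(1/4).

T ≈ 395 K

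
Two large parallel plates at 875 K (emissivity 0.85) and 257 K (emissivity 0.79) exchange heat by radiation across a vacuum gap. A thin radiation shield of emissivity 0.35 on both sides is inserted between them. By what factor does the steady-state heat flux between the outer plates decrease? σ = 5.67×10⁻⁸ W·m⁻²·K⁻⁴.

Without shield: q₀ = σΔ(T⁴)/(1/ε₁+1/ε₂−1) with denominator 1.442.
With shield the two gaps are in series; the resistances add: (1/ε₁+1/ε_s−1)+(1/ε_s+1/ε₂−1) = 3.034+3.123 = 6.157.
Heat-flux ratio q₀/q = 6.157/1.442.

factor ≈ 4.27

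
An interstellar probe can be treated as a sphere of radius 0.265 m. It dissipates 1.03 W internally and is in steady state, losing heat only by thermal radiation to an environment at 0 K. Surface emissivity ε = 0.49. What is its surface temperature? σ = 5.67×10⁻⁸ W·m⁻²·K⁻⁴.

T ≈ 80.5 K

Steady state: internal power = radiated power, P = εσA T⁴.
Radiating area A = 4πr² = 0.8825 m².
T⁴ = P/(εσA) = 1.03/(0.49·5.67×10⁻⁸·0.8825) = 4.201×10⁷ K⁴.
T = (4.201×10⁷)^(1/4).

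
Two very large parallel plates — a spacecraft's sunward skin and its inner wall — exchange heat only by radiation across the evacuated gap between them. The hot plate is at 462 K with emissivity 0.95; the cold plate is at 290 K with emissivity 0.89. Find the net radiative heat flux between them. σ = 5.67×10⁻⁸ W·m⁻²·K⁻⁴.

For two infinite grey parallel plates, q = σ(T₁⁴ − T₂⁴)/(1/ε₁ + 1/ε₂ − 1).
T₁⁴ − T₂⁴ = 4.556×10¹⁰ − 7.073×10⁹ = 3.849×10¹⁰ K⁴.
1/ε₁ + 1/ε₂ − 1 = 1.053 + 1.124 − 1 = 1.176.
q = 5.67×10⁻⁸ × 3.849×10¹⁰ / 1.176.

q ≈ 1860 W/m²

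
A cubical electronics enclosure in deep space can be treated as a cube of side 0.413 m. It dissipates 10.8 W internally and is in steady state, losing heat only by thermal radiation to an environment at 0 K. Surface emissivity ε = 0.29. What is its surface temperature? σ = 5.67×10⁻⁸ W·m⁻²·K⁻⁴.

T ≈ 159 K

Steady state: internal power = radiated power, P = εσA T⁴.
Radiating area A = 6L² = 1.023 m².
T⁴ = P/(εσA) = 10.8/(0.29·5.67×10⁻⁸·1.023) = 6.418×10⁸ K⁴.
T = (6.418×10⁸)^(1/4).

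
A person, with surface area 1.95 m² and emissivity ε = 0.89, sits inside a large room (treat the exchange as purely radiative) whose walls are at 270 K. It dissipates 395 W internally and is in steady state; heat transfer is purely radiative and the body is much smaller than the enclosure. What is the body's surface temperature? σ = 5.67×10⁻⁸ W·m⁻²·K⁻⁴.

T ≈ 311 K

For a small grey body in a large enclosure, net radiated power = εσA(T⁴ − T_w⁴).
Steady state: P = εσA(T⁴ − T_w⁴) with A = 1.95 m².
T⁴ = P/(εσA) + T_w⁴ = 395/(0.89·5.67×10⁻⁸·1.950) + (270)⁴
    = 4.014×10⁹ + 5.314×10⁹ = 9.329×10⁹ K⁴.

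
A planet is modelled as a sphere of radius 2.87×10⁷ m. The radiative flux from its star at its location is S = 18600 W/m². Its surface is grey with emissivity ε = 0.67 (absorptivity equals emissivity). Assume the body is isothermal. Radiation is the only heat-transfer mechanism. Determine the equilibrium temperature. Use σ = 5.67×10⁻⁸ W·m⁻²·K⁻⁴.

At equilibrium, absorbed power = emitted power.
Absorbing cross-section = πr² = 2.588×10¹⁵ m²; emitting surface = 4πr² = 1.035×10¹⁶ m² (ratio 4).
εS·A_cross = εσ·A_surf·T⁴  ⇒  T⁴ = S/(4σ)   (ε cancels).
T⁴ = 18600/(4·5.67×10⁻⁸) = 8.201×10¹⁰ K⁴.
T = (8.201×10¹⁰)^(1/4).

T ≈ 535 K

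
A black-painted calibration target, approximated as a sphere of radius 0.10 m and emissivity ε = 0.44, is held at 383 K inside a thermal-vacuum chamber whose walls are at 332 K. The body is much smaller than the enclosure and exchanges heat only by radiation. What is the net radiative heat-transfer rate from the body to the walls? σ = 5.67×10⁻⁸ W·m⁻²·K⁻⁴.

For a small grey body in a large enclosure: P_net = εσA(T_body⁴ − T_wall⁴).
A = 4πr² = 0.1257 m²; T_body⁴ − T_wall⁴ = 2.152×10¹⁰ − 1.215×10¹⁰ = 9.368×10⁹ K⁴.
|P_net| = 0.44·5.67×10⁻⁸·0.1257·9.368×10⁹.

P_net ≈ 29.4 W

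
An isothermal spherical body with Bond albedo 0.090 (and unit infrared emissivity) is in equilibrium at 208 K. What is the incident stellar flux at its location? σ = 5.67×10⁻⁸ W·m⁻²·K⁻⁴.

S ≈ 467 W/m²

(1−a)S·πr² = σ·4πr²·T⁴ ⇒ S = 4σT⁴/(1−a).
S = 4·5.67×10⁻⁸·1.872×10⁹/0.910.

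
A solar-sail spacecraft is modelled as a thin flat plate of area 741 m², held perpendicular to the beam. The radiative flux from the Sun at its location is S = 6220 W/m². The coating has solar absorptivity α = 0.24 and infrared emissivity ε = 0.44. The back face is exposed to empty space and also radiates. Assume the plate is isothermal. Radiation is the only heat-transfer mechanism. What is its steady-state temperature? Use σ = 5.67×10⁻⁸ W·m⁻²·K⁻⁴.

At equilibrium, absorbed power = emitted power.
Absorbing cross-section = A = 741.0 m²; emitting surface = 2A = 1482 m² (ratio 2).
αS·A_cross = εσ·A_surf·T⁴  ⇒  T⁴ = αS/(ε·2σ).
T⁴ = 0.240·6220/(0.44·2·5.67×10⁻⁸) = 2.992×10¹⁰ K⁴.
T = (2.992×10¹⁰)^(1/4).

T ≈ 416 K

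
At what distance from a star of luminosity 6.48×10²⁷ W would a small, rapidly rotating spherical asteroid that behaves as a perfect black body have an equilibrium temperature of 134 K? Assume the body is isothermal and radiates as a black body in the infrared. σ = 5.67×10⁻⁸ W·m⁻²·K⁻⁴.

d ≈ 2.66×10¹² m

For an isothermal black-emitting sphere, (1−a)S·πr² = σ·4πr²·T⁴ ⇒ S = 4σT⁴/(1−a).
S = 4·5.67×10⁻⁸·(134)⁴/1.00 = 73.12 W/m².
Flux falls as S = L/(4πd²), so d = √(L/(4πS)) = √(6.48×10²⁷/(4π·73.12)).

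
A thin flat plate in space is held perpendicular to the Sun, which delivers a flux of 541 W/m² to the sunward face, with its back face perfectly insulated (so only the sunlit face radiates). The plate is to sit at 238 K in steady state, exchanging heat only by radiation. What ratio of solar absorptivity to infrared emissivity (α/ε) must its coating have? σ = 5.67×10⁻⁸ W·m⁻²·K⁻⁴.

Balance: αS·A = εσ·1A·T⁴ ⇒ α/ε = σT⁴/S.
α/ε = 5.67×10⁻⁸·(238)⁴/541 = 5.67×10⁻⁸·3.209×10⁹/541.

α/ε ≈ 0.336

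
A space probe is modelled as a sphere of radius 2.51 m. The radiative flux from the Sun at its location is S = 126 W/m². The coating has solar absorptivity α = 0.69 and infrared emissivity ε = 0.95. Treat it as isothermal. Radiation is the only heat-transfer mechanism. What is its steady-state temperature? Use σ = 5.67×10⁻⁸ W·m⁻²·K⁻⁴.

T ≈ 142 K

At equilibrium, absorbed power = emitted power.
Absorbing cross-section = πr² = 19.79 m²; emitting surface = 4πr² = 79.17 m² (ratio 4).
αS·A_cross = εσ·A_surf·T⁴  ⇒  T⁴ = αS/(ε·4σ).
T⁴ = 0.690·126/(0.95·4·5.67×10⁻⁸) = 4.035×10⁸ K⁴.
T = (4.035×10⁸)^(1/4).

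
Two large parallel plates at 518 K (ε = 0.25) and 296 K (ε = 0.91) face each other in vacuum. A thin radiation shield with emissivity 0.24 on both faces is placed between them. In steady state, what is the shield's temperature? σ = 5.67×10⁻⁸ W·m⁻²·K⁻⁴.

In steady state the net flux on the hot side equals that on the cold side.
σ(T₁⁴−T_s⁴)/D₁ = σ(T_s⁴−T₂⁴)/D₂, with D₁ = 1/ε₁+1/ε_s−1 = 7.167, D₂ = 1/ε_s+1/ε₂−1 = 4.266.
Solve for T_s⁴: T_s⁴ = (D₂·T₁⁴ + D₁·T₂⁴)/(D₁+D₂) = 3.168×10¹⁰ K⁴.

T_s ≈ 422 K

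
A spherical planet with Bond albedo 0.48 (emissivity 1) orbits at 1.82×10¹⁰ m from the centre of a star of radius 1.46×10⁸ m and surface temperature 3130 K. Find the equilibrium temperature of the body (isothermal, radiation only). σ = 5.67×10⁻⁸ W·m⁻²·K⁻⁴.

T ≈ 168 K

The star's surface emits σT_*⁴; at distance d the flux is S = σT_*⁴(R_*/d)².
S = 5.67×10⁻⁸·(3130)⁴·(1.46×10⁸/1.82×10¹⁰)² = 350.2 W/m².
For an isothermal sphere T⁴ = (1−a)S/(4σ) = 8.029×10⁸ K⁴.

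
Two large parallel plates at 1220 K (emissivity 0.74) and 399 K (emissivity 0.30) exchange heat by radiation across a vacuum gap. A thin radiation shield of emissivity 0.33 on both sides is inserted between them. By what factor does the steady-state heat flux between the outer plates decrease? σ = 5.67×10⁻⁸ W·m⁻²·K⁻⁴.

Without shield: q₀ = σΔ(T⁴)/(1/ε₁+1/ε₂−1) with denominator 3.685.
With shield the two gaps are in series; the resistances add: (1/ε₁+1/ε_s−1)+(1/ε_s+1/ε₂−1) = 3.382+5.364 = 8.745.
Heat-flux ratio q₀/q = 8.745/3.685.

factor ≈ 2.37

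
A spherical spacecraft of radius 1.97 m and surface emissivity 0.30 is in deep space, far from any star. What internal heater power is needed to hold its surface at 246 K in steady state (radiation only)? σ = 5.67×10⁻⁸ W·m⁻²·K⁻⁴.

P ≈ 3040 W

P = εσ·4πr²·T⁴.
4πr² = 48.77 m²; T⁴ = 3.662×10⁹ K⁴.
P = 0.30·5.67×10⁻⁸·48.77·3.662×10⁹.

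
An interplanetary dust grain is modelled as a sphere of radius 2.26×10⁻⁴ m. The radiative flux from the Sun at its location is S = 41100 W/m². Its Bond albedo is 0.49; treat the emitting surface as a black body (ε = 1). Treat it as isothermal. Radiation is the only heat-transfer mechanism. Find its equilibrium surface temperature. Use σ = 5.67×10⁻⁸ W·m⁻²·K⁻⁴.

T ≈ 551 K

At equilibrium, absorbed power = emitted power.
Absorbing cross-section = πr² = 1.605×10⁻⁷ m²; emitting surface = 4πr² = 6.418×10⁻⁷ m² (ratio 4).
(1−a)S·A_cross = εσ·A_surf·T⁴  ⇒  T⁴ = (1−a)S/(4σ).
T⁴ = 0.510·41100/(4·5.67×10⁻⁸) = 9.242×10¹⁰ K⁴.
T = (9.242×10¹⁰)^(1/4).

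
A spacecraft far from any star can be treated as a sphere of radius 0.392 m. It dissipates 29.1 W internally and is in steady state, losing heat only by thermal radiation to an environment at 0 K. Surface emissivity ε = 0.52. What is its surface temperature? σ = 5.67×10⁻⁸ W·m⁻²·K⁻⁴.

Steady state: internal power = radiated power, P = εσA T⁴.
Radiating area A = 4πr² = 1.931 m².
T⁴ = P/(εσA) = 29.1/(0.52·5.67×10⁻⁸·1.931) = 5.111×10⁸ K⁴.
T = (5.111×10⁸)^(1/4).

T ≈ 150 K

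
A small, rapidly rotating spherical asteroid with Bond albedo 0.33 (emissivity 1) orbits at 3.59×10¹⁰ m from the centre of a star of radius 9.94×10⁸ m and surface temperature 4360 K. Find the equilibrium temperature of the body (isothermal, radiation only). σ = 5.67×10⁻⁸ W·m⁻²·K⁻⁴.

The star's surface emits σT_*⁴; at distance d the flux is S = σT_*⁴(R_*/d)².
S = 5.67×10⁻⁸·(4360)⁴·(9.94×10⁸/3.59×10¹⁰)² = 15710 W/m².
For an isothermal sphere T⁴ = (1−a)S/(4σ) = 4.640×10¹⁰ K⁴.

T ≈ 464 K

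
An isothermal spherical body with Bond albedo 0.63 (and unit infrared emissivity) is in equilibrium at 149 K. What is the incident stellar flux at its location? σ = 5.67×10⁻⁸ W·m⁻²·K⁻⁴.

S ≈ 302 W/m²

(1−a)S·πr² = σ·4πr²·T⁴ ⇒ S = 4σT⁴/(1−a).
S = 4·5.67×10⁻⁸·4.929×10⁸/0.370.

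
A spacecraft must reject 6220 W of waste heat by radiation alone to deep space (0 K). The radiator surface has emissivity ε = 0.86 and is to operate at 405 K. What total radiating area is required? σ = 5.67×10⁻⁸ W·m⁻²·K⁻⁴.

A ≈ 4.74 m²

P = εσA T⁴ ⇒ A = P/(εσT⁴).
T⁴ = 2.690×10¹⁰ K⁴.
A = 6220/(0.86 × 5.67×10⁻⁸ × 2.690×10¹⁰).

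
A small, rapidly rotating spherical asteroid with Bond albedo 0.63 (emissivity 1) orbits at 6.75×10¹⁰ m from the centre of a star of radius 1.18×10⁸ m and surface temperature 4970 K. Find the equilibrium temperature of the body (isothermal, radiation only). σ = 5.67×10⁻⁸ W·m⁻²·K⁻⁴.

The star's surface emits σT_*⁴; at distance d the flux is S = σT_*⁴(R_*/d)².
S = 5.67×10⁻⁸·(4970)⁴·(1.18×10⁸/6.75×10¹⁰)² = 105.7 W/m².
For an isothermal sphere T⁴ = (1−a)S/(4σ) = 1.725×10⁸ K⁴.

T ≈ 115 K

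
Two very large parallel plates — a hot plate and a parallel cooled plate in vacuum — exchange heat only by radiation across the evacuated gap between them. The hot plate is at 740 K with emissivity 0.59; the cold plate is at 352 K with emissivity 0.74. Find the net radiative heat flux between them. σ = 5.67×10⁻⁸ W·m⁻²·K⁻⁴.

q ≈ 7880 W/m²

For two infinite grey parallel plates, q = σ(T₁⁴ − T₂⁴)/(1/ε₁ + 1/ε₂ − 1).
T₁⁴ − T₂⁴ = 2.999×10¹¹ − 1.535×10¹⁰ = 2.845×10¹¹ K⁴.
1/ε₁ + 1/ε₂ − 1 = 1.695 + 1.351 − 1 = 2.046.
q = 5.67×10⁻⁸ × 2.845×10¹¹ / 2.046.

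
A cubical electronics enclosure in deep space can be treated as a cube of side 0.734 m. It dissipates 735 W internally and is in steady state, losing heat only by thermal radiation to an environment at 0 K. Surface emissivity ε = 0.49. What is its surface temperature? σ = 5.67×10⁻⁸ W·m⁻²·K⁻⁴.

Steady state: internal power = radiated power, P = εσA T⁴.
Radiating area A = 6L² = 3.233 m².
T⁴ = P/(εσA) = 735/(0.49·5.67×10⁻⁸·3.233) = 8.184×10⁹ K⁴.
T = (8.184×10⁹)^(1/4).

T ≈ 301 K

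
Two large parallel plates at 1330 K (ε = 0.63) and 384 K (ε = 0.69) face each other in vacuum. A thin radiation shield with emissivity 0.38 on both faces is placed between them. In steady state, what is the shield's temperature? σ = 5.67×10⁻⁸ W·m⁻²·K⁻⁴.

T_s ≈ 1110 K

In steady state the net flux on the hot side equals that on the cold side.
σ(T₁⁴−T_s⁴)/D₁ = σ(T_s⁴−T₂⁴)/D₂, with D₁ = 1/ε₁+1/ε_s−1 = 3.219, D₂ = 1/ε_s+1/ε₂−1 = 3.081.
Solve for T_s⁴: T_s⁴ = (D₂·T₁⁴ + D₁·T₂⁴)/(D₁+D₂) = 1.541×10¹² K⁴.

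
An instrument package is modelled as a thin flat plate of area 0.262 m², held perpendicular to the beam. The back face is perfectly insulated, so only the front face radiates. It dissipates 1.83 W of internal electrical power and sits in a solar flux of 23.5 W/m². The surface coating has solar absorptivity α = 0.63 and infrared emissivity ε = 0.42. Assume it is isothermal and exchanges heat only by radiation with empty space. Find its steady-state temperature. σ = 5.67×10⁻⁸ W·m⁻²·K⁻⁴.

At steady state, absorbed solar power + internal power = radiated power.
Absorbed: α·S·A_cross = 0.63·23.5·0.2620 = 3.879 W (cross-section A).
Total input = 3.879 + 1.83 = 5.709 W.
Radiated: εσ·A_surf·T⁴ with A_surf = A = 0.2620 m².
T⁴ = 5.709/(0.42·5.67×10⁻⁸·0.2620) = 9.150×10⁸ K⁴.

T ≈ 174 K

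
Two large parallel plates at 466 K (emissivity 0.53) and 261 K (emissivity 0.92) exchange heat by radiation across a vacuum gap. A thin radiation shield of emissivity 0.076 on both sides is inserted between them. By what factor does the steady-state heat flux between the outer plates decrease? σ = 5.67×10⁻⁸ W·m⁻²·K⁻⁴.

Without shield: q₀ = σΔ(T⁴)/(1/ε₁+1/ε₂−1) with denominator 1.974.
With shield the two gaps are in series; the resistances add: (1/ε₁+1/ε_s−1)+(1/ε_s+1/ε₂−1) = 14.04+13.24 = 27.29.
Heat-flux ratio q₀/q = 27.29/1.974.

factor ≈ 13.8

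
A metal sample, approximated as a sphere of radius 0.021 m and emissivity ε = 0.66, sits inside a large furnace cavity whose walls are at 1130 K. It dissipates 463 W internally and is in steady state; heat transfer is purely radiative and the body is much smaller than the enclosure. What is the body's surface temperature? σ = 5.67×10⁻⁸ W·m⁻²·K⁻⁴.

For a small grey body in a large enclosure, net radiated power = εσA(T⁴ − T_w⁴).
Steady state: P = εσA(T⁴ − T_w⁴) with A = 4πr² = 0.005542 m².
T⁴ = P/(εσA) + T_w⁴ = 463/(0.66·5.67×10⁻⁸·0.005542) + (1130)⁴
    = 2.233×10¹² + 1.630×10¹² = 3.863×10¹² K⁴.

T ≈ 1400 K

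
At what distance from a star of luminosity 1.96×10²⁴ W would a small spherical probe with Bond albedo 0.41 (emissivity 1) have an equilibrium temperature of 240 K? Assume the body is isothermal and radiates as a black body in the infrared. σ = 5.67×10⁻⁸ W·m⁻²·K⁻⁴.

For an isothermal black-emitting sphere, (1−a)S·πr² = σ·4πr²·T⁴ ⇒ S = 4σT⁴/(1−a).
S = 4·5.67×10⁻⁸·(240)⁴/0.590 = 1275 W/m².
Flux falls as S = L/(4πd²), so d = √(L/(4πS)) = √(1.96×10²⁴/(4π·1275)).

d ≈ 1.11×10¹⁰ m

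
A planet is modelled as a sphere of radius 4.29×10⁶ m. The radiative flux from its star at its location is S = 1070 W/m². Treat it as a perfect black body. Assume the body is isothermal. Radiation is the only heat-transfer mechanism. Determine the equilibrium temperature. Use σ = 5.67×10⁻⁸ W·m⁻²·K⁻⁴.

At equilibrium, absorbed power = emitted power.
Absorbing cross-section = πr² = 5.782×10¹³ m²; emitting surface = 4πr² = 2.313×10¹⁴ m² (ratio 4).
S·A_cross = εσ·A_surf·T⁴  ⇒  T⁴ = S/(4σ).
T⁴ = 1.00·1070/(4·5.67×10⁻⁸) = 4.718×10⁹ K⁴.
T = (4.718×10⁹)^(1/4).

T ≈ 262 K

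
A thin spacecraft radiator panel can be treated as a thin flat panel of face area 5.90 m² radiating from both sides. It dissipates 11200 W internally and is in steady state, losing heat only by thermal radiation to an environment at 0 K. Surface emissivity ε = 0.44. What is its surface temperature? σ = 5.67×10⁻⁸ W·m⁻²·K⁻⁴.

T ≈ 442 K

Steady state: internal power = radiated power, P = εσA T⁴.
Radiating area A = 2·5.90 = 11.80 m².
T⁴ = P/(εσA) = 11200/(0.44·5.67×10⁻⁸·11.80) = 3.805×10¹⁰ K⁴.
T = (3.805×10¹⁰)^(1/4).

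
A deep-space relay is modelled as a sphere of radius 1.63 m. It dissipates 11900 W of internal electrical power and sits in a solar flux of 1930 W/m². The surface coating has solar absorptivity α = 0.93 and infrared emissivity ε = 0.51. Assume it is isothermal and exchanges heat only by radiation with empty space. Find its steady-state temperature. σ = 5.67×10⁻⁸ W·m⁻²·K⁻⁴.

T ≈ 408 K

At steady state, absorbed solar power + internal power = radiated power.
Absorbed: α·S·A_cross = 0.93·1930·8.347 = 14980 W (cross-section πr²).
Total input = 14980 + 11900 = 26880 W.
Radiated: εσ·A_surf·T⁴ with A_surf = 4πr² = 33.39 m².
T⁴ = 26880/(0.51·5.67×10⁻⁸·33.39) = 2.784×10¹⁰ K⁴.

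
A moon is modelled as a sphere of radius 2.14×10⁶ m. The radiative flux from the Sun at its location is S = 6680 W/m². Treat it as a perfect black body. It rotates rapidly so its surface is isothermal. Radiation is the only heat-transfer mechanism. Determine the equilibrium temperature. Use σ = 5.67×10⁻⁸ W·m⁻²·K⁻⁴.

T ≈ 414 K

At equilibrium, absorbed power = emitted power.
Absorbing cross-section = πr² = 1.439×10¹³ m²; emitting surface = 4πr² = 5.755×10¹³ m² (ratio 4).
S·A_cross = εσ·A_surf·T⁴  ⇒  T⁴ = S/(4σ).
T⁴ = 1.00·6680/(4·5.67×10⁻⁸) = 2.945×10¹⁰ K⁴.
T = (2.945×10¹⁰)^(1/4).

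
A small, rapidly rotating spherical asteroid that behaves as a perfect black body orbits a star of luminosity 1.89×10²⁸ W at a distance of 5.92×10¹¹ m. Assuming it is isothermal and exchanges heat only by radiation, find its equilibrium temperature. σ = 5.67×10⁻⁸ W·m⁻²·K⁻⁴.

T ≈ 371 K

First find the stellar flux at distance d: S = L/(4πd²) = 1.89×10²⁸/(4π·(5.92×10¹¹)²) = 4291 W/m².
For an isothermal sphere, absorbed (1−a)S·πr² = emitted σ·4πr²·T⁴, so T⁴ = (1−a)S/(4σ).
T⁴ = 1.00·4291/(4·5.67×10⁻⁸) = 1.892×10¹⁰ K⁴.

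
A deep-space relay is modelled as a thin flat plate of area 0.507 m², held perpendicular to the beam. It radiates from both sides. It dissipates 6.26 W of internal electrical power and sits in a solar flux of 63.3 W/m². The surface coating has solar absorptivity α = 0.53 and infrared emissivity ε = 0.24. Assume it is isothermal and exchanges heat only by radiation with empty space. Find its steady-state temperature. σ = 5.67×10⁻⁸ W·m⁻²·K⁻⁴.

T ≈ 203 K

At steady state, absorbed solar power + internal power = radiated power.
Absorbed: α·S·A_cross = 0.53·63.3·0.5070 = 17.01 W (cross-section A).
Total input = 17.01 + 6.26 = 23.27 W.
Radiated: εσ·A_surf·T⁴ with A_surf = 2A = 1.014 m².
T⁴ = 23.27/(0.24·5.67×10⁻⁸·1.014) = 1.686×10⁹ K⁴.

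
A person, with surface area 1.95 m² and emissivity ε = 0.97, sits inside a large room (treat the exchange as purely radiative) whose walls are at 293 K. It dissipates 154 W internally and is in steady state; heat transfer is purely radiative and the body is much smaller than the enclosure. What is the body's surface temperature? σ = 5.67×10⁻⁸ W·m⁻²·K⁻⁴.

For a small grey body in a large enclosure, net radiated power = εσA(T⁴ − T_w⁴).
Steady state: P = εσA(T⁴ − T_w⁴) with A = 1.95 m².
T⁴ = P/(εσA) + T_w⁴ = 154/(0.97·5.67×10⁻⁸·1.950) + (293)⁴
    = 1.436×10⁹ + 7.370×10⁹ = 8.806×10⁹ K⁴.

T ≈ 306 K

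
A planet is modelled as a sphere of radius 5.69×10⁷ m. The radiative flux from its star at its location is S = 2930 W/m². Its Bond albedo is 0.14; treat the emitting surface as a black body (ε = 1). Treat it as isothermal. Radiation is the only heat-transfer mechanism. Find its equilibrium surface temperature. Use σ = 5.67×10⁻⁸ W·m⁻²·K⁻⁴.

At equilibrium, absorbed power = emitted power.
Absorbing cross-section = πr² = 1.017×10¹⁶ m²; emitting surface = 4πr² = 4.069×10¹⁶ m² (ratio 4).
(1−a)S·A_cross = εσ·A_surf·T⁴  ⇒  T⁴ = (1−a)S/(4σ).
T⁴ = 0.860·2930/(4·5.67×10⁻⁸) = 1.111×10¹⁰ K⁴.
T = (1.111×10¹⁰)^(1/4).

T ≈ 325 K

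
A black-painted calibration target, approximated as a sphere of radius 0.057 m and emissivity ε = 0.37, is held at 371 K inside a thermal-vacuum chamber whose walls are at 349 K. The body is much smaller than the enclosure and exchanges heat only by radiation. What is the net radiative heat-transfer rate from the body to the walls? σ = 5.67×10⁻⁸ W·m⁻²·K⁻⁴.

For a small grey body in a large enclosure: P_net = εσA(T_body⁴ − T_wall⁴).
A = 4πr² = 0.04083 m²; T_body⁴ − T_wall⁴ = 1.895×10¹⁰ − 1.484×10¹⁰ = 4.110×10⁹ K⁴.
|P_net| = 0.37·5.67×10⁻⁸·0.04083·4.110×10⁹.

P_net ≈ 3.52 W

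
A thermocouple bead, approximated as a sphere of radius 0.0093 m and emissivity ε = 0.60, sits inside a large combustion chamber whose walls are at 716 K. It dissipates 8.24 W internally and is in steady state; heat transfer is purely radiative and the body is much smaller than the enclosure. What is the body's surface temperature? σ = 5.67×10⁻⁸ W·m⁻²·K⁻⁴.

T ≈ 835 K

For a small grey body in a large enclosure, net radiated power = εσA(T⁴ − T_w⁴).
Steady state: P = εσA(T⁴ − T_w⁴) with A = 4πr² = 0.001087 m².
T⁴ = P/(εσA) + T_w⁴ = 8.24/(0.60·5.67×10⁻⁸·0.001087) + (716)⁴
    = 2.229×10¹¹ + 2.628×10¹¹ = 4.857×10¹¹ K⁴.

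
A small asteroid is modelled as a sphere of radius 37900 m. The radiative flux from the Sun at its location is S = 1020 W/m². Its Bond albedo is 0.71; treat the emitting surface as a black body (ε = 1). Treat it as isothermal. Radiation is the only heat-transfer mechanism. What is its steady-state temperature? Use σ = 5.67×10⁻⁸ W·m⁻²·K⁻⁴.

At equilibrium, absorbed power = emitted power.
Absorbing cross-section = πr² = 4.513×10⁹ m²; emitting surface = 4πr² = 1.805×10¹⁰ m² (ratio 4).
(1−a)S·A_cross = εσ·A_surf·T⁴  ⇒  T⁴ = (1−a)S/(4σ).
T⁴ = 0.290·1020/(4·5.67×10⁻⁸) = 1.304×10⁹ K⁴.
T = (1.304×10⁹)^(1/4).

T ≈ 190 K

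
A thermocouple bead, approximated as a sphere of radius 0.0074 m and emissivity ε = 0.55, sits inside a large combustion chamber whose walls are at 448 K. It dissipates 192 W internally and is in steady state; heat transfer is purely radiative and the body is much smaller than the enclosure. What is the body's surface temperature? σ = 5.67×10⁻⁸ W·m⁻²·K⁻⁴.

T ≈ 1730 K

For a small grey body in a large enclosure, net radiated power = εσA(T⁴ − T_w⁴).
Steady state: P = εσA(T⁴ − T_w⁴) with A = 4πr² = 6.881×10⁻⁴ m².
T⁴ = P/(εσA) + T_w⁴ = 192/(0.55·5.67×10⁻⁸·6.881×10⁻⁴) + (448)⁴
    = 8.947×10¹² + 4.028×10¹⁰ = 8.987×10¹² K⁴.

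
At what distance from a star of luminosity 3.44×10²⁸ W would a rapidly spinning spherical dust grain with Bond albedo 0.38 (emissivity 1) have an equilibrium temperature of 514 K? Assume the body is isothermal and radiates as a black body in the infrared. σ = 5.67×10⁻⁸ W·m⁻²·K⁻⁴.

d ≈ 3.27×10¹¹ m

For an isothermal black-emitting sphere, (1−a)S·πr² = σ·4πr²·T⁴ ⇒ S = 4σT⁴/(1−a).
S = 4·5.67×10⁻⁸·(514)⁴/0.620 = 25530 W/m².
Flux falls as S = L/(4πd²), so d = √(L/(4πS)) = √(3.44×10²⁸/(4π·25530)).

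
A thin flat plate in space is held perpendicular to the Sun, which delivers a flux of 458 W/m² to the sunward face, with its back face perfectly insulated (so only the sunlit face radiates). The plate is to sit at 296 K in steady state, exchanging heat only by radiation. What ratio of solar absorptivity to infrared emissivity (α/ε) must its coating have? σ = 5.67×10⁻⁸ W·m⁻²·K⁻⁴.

Balance: αS·A = εσ·1A·T⁴ ⇒ α/ε = σT⁴/S.
α/ε = 5.67×10⁻⁸·(296)⁴/458 = 5.67×10⁻⁸·7.677×10⁹/458.

α/ε ≈ 0.950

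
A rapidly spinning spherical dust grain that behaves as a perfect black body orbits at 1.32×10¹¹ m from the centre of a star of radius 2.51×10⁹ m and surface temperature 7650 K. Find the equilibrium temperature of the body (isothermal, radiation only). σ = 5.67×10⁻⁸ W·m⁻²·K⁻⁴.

T ≈ 746 K

The star's surface emits σT_*⁴; at distance d the flux is S = σT_*⁴(R_*/d)².
S = 5.67×10⁻⁸·(7650)⁴·(2.51×10⁹/1.32×10¹¹)² = 70210 W/m².
For an isothermal sphere T⁴ = (1−a)S/(4σ) = 3.096×10¹¹ K⁴.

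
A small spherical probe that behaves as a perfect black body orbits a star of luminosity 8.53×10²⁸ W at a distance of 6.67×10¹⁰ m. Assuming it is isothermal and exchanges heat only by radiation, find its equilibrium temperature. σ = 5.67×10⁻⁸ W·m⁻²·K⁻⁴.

First find the stellar flux at distance d: S = L/(4πd²) = 8.53×10²⁸/(4π·(6.67×10¹⁰)²) = 1.526×10⁶ W/m².
For an isothermal sphere, absorbed (1−a)S·πr² = emitted σ·4πr²·T⁴, so T⁴ = (1−a)S/(4σ).
T⁴ = 1.00·1.526×10⁶/(4·5.67×10⁻⁸) = 6.727×10¹² K⁴.

T ≈ 1610 K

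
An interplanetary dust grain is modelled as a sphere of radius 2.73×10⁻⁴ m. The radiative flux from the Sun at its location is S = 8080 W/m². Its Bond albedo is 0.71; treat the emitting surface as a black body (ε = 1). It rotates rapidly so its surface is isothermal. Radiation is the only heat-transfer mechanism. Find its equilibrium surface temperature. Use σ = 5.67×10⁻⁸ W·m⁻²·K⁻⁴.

T ≈ 319 K

At equilibrium, absorbed power = emitted power.
Absorbing cross-section = πr² = 2.341×10⁻⁷ m²; emitting surface = 4πr² = 9.366×10⁻⁷ m² (ratio 4).
(1−a)S·A_cross = εσ·A_surf·T⁴  ⇒  T⁴ = (1−a)S/(4σ).
T⁴ = 0.290·8080/(4·5.67×10⁻⁸) = 1.033×10¹⁰ K⁴.
T = (1.033×10¹⁰)^(1/4).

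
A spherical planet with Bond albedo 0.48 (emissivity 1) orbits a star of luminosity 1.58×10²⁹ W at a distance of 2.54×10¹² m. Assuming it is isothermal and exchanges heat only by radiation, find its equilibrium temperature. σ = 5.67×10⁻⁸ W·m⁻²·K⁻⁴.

T ≈ 259 K

First find the stellar flux at distance d: S = L/(4πd²) = 1.58×10²⁹/(4π·(2.54×10¹²)²) = 1949 W/m².
For an isothermal sphere, absorbed (1−a)S·πr² = emitted σ·4πr²·T⁴, so T⁴ = (1−a)S/(4σ).
T⁴ = 0.520·1949/(4·5.67×10⁻⁸) = 4.468×10⁹ K⁴.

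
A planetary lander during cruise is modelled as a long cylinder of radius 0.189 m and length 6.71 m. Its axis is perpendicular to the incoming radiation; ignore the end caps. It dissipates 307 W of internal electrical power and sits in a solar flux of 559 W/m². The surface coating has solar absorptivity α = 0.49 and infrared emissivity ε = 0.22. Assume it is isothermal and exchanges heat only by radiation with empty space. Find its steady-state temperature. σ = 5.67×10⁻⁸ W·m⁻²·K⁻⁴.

At steady state, absorbed solar power + internal power = radiated power.
Absorbed: α·S·A_cross = 0.49·559·2.536 = 694.7 W (cross-section 2rL).
Total input = 694.7 + 307 = 1002 W.
Radiated: εσ·A_surf·T⁴ with A_surf = 2πrL = 7.968 m².
T⁴ = 1002/(0.22·5.67×10⁻⁸·7.968) = 1.008×10¹⁰ K⁴.

T ≈ 317 K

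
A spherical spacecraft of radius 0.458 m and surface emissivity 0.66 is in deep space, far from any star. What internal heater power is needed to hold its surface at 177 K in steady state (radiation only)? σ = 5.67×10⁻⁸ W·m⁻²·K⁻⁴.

P ≈ 96.8 W

P = εσ·4πr²·T⁴.
4πr² = 2.636 m²; T⁴ = 9.815×10⁸ K⁴.
P = 0.66·5.67×10⁻⁸·2.636·9.815×10⁸.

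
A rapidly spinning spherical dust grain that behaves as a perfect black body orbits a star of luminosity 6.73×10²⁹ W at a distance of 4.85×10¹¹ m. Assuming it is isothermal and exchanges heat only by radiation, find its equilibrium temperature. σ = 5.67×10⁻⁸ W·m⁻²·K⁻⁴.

First find the stellar flux at distance d: S = L/(4πd²) = 6.73×10²⁹/(4π·(4.85×10¹¹)²) = 2.277×10⁵ W/m².
For an isothermal sphere, absorbed (1−a)S·πr² = emitted σ·4πr²·T⁴, so T⁴ = (1−a)S/(4σ).
T⁴ = 1.00·2.277×10⁵/(4·5.67×10⁻⁸) = 1.004×10¹² K⁴.

T ≈ 1000 K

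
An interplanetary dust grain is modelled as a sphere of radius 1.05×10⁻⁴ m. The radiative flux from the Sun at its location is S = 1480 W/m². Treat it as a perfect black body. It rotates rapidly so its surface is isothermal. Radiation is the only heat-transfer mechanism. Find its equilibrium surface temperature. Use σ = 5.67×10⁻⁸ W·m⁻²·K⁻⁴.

At equilibrium, absorbed power = emitted power.
Absorbing cross-section = πr² = 3.464×10⁻⁸ m²; emitting surface = 4πr² = 1.385×10⁻⁷ m² (ratio 4).
S·A_cross = εσ·A_surf·T⁴  ⇒  T⁴ = S/(4σ).
T⁴ = 1.00·1480/(4·5.67×10⁻⁸) = 6.526×10⁹ K⁴.
T = (6.526×10⁹)^(1/4).

T ≈ 284 K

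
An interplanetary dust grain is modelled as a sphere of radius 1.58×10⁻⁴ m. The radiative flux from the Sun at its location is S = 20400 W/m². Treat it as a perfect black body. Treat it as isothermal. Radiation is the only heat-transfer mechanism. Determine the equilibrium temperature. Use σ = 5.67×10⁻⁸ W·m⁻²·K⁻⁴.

T ≈ 548 K

At equilibrium, absorbed power = emitted power.
Absorbing cross-section = πr² = 7.843×10⁻⁸ m²; emitting surface = 4πr² = 3.137×10⁻⁷ m² (ratio 4).
S·A_cross = εσ·A_surf·T⁴  ⇒  T⁴ = S/(4σ).
T⁴ = 1.00·20400/(4·5.67×10⁻⁸) = 8.995×10¹⁰ K⁴.
T = (8.995×10¹⁰)^(1/4).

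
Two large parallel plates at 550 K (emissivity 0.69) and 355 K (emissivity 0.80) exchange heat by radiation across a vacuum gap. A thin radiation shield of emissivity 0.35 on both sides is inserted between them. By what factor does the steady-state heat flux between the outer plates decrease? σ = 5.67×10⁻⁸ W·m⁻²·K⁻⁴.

factor ≈ 3.77

Without shield: q₀ = σΔ(T⁴)/(1/ε₁+1/ε₂−1) with denominator 1.699.
With shield the two gaps are in series; the resistances add: (1/ε₁+1/ε_s−1)+(1/ε_s+1/ε₂−1) = 3.306+3.107 = 6.414.
Heat-flux ratio q₀/q = 6.414/1.699.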